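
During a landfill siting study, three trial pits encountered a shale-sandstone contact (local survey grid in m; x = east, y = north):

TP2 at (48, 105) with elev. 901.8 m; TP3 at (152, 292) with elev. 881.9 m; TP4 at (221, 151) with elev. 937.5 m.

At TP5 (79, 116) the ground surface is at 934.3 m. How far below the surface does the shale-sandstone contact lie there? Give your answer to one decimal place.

Two edge vectors: TP2→TP3 = (104, 187, -19.9), TP2→TP4 = (173, 46, 35.7).
Normal n = (TP2→TP3) × (TP2→TP4) = (7591.3, -7155.5, -27567).
So ∂z/∂x = −n_x/n_z = 0.27538 and ∂z/∂y = −n_y/n_z = −0.25957.
Intercept c from TP2: 901.8 − 13.22 + 27.25 = 915.84.
At (79, 116): z_contact = 21.75 − 30.11 + 915.84 = 907.48 m.
Depth below ground = 934.3 − 907.48 = 26.8 m.

26.8 m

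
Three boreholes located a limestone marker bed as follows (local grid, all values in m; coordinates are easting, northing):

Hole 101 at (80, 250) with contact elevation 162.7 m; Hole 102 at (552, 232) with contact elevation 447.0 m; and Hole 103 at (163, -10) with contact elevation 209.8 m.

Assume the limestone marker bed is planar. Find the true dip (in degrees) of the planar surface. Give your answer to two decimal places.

Two edge vectors: Hole 101→Hole 102 = (472, -18, 284.3), Hole 101→Hole 103 = (83, -260, 47.1).
Normal n = (Hole 101→Hole 102) × (Hole 101→Hole 103) = (73070.2, 1365.7, -121226).
So ∂z/∂easting = −n_x/n_z = 0.60276 and ∂z/∂northing = −n_y/n_z = 0.01127.
Gradient magnitude |∇z| = √(a² + b²) = √(0.36332 + 0.00013) = 0.60287.
True dip = arctan(0.60287) = 31.08°, dipping toward W (azimuth ≈ 269°).

31.08°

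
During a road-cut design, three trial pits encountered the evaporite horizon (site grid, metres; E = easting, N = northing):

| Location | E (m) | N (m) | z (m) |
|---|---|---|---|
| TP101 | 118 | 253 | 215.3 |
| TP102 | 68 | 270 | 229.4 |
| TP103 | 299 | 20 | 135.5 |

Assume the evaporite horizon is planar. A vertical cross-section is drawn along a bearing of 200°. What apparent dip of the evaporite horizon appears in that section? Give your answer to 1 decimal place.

4.6°

Let the plane be z = a·E + b·N + c.
TP102−TP101: −50a + 17b = 14.1;  TP103−TP101: 181a − 233b = −79.8.
Solving gives a = −0.22497, b = 0.16772.
Unit vector along 200° is (sin 200°, cos 200°) = (-0.3420, -0.9397).
Slope in that direction = a·(-0.3420) + b·(-0.9397) = −0.08066.
Apparent dip = arctan|0.08066| = 4.6° (true dip is 15.7°, so apparent ≤ true as expected).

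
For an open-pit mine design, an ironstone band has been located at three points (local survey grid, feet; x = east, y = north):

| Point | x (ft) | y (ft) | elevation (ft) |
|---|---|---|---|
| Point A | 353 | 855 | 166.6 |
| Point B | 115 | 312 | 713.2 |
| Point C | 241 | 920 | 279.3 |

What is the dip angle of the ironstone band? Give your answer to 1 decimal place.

53.4°

Let the plane be z = a·x + b·y + c.
Point B−Point A: −238a − 543b = 546.6;  Point C−Point A: −112a + 65b = 112.7.
Solving gives a = −1.26793, b = −0.45089.
Gradient magnitude |∇z| = √(a² + b²) = √(1.60764 + 0.20330) = 1.34571.
True dip = arctan(1.34571) = 53.4°, dipping toward ENE (azimuth ≈ 070°).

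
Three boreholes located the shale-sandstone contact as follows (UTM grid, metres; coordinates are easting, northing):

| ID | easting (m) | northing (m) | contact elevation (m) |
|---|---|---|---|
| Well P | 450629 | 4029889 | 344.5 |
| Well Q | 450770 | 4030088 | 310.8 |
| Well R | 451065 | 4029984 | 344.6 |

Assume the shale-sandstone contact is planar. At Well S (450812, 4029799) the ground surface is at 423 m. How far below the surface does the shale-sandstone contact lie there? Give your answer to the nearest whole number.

Let the plane be z = a·easting + b·northing + c.
Well Q−Well P: 141a + 199b = −33.7;  Well R−Well P: 436a + 95b = 0.1.
Solving gives a = 0.04390683, b = −0.20045660.
Then c = 344.5 − a·450629 − b·4029889 = 788376.64.
At (450812, 4029799): z_contact = 19793.7 − 807799.8 + 788376.64 = 370.6 m.
Depth below ground = 423 − 370.6 = 52 m.

52 m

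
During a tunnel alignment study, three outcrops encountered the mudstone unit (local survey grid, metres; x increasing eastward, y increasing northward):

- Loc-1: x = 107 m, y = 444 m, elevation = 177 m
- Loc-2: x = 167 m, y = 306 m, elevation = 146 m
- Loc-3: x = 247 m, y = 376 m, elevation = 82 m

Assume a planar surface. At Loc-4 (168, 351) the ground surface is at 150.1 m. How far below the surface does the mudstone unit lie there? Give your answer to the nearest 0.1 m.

8.8 m

Let the plane be z = a·x + b·y + c.
Loc-2−Loc-1: 60a − 138b = −31;  Loc-3−Loc-1: 140a − 68b = −95.
Solving gives a = −0.72192, b = −0.08924.
Then c = 177 − a·107 − b·444 = 293.87.
At (168, 351): z_contact = −121.28 − 31.32 + 293.87 = 141.26 m.
Depth below ground = 150.1 − 141.26 = 8.8 m.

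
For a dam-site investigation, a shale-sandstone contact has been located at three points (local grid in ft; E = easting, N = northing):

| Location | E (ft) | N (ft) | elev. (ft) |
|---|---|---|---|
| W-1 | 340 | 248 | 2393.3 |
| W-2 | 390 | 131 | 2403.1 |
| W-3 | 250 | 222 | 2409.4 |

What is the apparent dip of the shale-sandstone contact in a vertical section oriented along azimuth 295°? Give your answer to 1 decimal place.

3.7°

Let the plane be z = a·E + b·N + c.
W-2−W-1: 50a − 117b = 9.8;  W-3−W-1: −90a − 26b = 16.1.
Solving gives a = −0.13769, b = −0.14260.
Unit vector along 295° is (sin 295°, cos 295°) = (-0.9063, 0.4226).
Slope in that direction = a·(-0.9063) + b·(0.4226) = 0.06452.
Apparent dip = arctan|0.06452| = 3.7° (true dip is 11.2°, so apparent ≤ true as expected).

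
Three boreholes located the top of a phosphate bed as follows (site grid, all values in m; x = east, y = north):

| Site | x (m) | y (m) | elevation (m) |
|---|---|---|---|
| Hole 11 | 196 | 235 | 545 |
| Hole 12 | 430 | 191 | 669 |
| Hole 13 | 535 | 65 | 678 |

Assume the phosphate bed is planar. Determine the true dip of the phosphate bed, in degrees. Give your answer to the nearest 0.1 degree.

37.0°

Let the plane be z = a·x + b·y + c.
Hole 12−Hole 11: 234a − 44b = 124;  Hole 13−Hole 11: 339a − 170b = 133.
Solving gives a = 0.61245, b = 0.43895.
Gradient magnitude |∇z| = √(a² + b²) = √(0.37510 + 0.19268) = 0.75351.
True dip = arctan(0.75351) = 37.0°, dipping toward SW (azimuth ≈ 234°).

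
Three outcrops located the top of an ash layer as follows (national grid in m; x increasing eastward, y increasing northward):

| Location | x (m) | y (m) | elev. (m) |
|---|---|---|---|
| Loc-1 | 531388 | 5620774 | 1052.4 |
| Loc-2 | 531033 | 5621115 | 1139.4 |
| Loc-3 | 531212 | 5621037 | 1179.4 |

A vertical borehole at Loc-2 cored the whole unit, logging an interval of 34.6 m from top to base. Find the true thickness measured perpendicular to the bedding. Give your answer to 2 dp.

Let the plane be z = a·x + b·y + c.
Loc-2−Loc-1: −355a + 341b = 87;  Loc-3−Loc-1: −176a + 263b = 127.
Solving gives a = 0.61249, b = 0.89277.
|∇z| = √(a²+b²) = 1.08268, so dip δ = arctan(1.08268) = 47.27°.
True thickness = vertical thickness × cos δ = 34.6 × cos 47.27° = 23.48 m.

23.48 m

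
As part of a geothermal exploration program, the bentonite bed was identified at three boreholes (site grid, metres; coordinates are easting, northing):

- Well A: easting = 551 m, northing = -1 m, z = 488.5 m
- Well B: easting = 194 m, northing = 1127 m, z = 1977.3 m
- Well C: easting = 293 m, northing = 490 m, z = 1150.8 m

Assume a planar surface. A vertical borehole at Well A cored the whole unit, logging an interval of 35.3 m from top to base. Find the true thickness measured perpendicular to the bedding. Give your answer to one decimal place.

21.7 m

Two edge vectors: Well A→Well B = (-357, 1128, 1488.8), Well A→Well C = (-258, 491, 662.3).
Normal n = (Well A→Well B) × (Well A→Well C) = (16073.6, -147669.3, 115737).
So ∂z/∂easting = −n_x/n_z = −0.13888 and ∂z/∂northing = −n_y/n_z = 1.27590.
|∇z| = √(a²+b²) = 1.28344, so dip δ = arctan(1.28344) = 52.08°.
True thickness = vertical thickness × cos δ = 35.3 × cos 52.08° = 21.7 m.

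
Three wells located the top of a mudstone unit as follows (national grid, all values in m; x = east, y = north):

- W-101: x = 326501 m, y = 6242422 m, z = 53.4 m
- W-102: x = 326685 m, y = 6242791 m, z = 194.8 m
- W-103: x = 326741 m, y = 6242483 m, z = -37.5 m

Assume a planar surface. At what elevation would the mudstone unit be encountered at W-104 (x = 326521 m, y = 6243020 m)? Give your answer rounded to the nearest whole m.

Let the plane be z = a·x + b·y + c.
W-102−W-101: 184a + 369b = 141.4;  W-103−W-101: 240a + 61b = −90.9.
Solving gives a = −0.54525059, b = 0.65508431.
Then c = 53.4 − a·326501 − b·6242422 = −3911234.43.
At (326521, 6243020): z = −178035.8 + 4089704.4 − 3911234.43 = 434.2 m.

434 m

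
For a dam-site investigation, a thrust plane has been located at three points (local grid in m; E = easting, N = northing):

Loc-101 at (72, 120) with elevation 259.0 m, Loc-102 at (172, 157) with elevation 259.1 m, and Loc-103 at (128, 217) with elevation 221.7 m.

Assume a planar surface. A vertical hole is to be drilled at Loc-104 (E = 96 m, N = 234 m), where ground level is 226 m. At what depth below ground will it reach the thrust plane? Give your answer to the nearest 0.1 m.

18.5 m

Two edge vectors: Loc-101→Loc-102 = (100, 37, 0.1), Loc-101→Loc-103 = (56, 97, -37.3).
Normal n = (Loc-101→Loc-102) × (Loc-101→Loc-103) = (-1389.8, 3735.6, 7628).
So ∂z/∂E = −n_x/n_z = 0.18220 and ∂z/∂N = −n_y/n_z = −0.48972.
Intercept c from Loc-101: 259 − 13.12 + 58.77 = 304.65.
At (96, 234): z_contact = 17.49 − 114.59 + 304.65 = 207.54 m.
Depth below ground = 226 − 207.54 = 18.5 m.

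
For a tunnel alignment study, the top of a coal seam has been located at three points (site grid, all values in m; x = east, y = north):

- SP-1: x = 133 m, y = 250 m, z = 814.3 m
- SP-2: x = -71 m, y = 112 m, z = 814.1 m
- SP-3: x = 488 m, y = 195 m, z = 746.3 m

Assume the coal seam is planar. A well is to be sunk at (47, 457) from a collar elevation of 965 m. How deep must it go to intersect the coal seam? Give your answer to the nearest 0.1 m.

89.4 m

Let the plane be z = a·x + b·y + c.
SP-2−SP-1: −204a − 138b = −0.2;  SP-3−SP-1: 355a − 55b = −68.
Solving gives a = −0.15567, b = 0.23157.
Then c = 814.3 − a·133 − b·250 = 777.11.
At (47, 457): z_contact = −7.32 + 105.83 + 777.11 = 875.62 m.
Depth below ground = 965 − 875.62 = 89.4 m.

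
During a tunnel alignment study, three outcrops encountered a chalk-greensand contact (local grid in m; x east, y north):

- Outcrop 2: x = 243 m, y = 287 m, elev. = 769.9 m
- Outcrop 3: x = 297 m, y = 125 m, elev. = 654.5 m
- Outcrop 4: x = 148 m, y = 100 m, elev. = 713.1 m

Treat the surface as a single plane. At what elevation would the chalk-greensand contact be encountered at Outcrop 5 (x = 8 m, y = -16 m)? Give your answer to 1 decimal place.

717.2 m

Let the plane be z = a·x + b·y + c.
Outcrop 3−Outcrop 2: 54a − 162b = −115.4;  Outcrop 4−Outcrop 2: −95a − 187b = −56.8.
Solving gives a = −0.48565, b = 0.55046.
Then c = 769.9 − a·243 − b·287 = 729.93.
At (8, -16): z = −3.9 − 8.8 + 729.93 = 717.2 m.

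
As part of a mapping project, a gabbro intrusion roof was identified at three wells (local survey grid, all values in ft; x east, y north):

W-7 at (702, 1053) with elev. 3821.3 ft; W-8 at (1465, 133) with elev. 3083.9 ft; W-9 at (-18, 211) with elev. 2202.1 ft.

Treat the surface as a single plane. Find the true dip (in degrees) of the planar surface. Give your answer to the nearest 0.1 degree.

Let the plane be z = a·x + b·y + c.
W-8−W-7: 763a − 920b = −737.4;  W-9−W-7: −720a − 842b = −1619.2.
Solving gives a = 0.66581, b = 1.35371.
Gradient magnitude |∇z| = √(a² + b²) = √(0.44330 + 1.83252) = 1.50858.
True dip = arctan(1.50858) = 56.5°, dipping toward SSW (azimuth ≈ 206°).

56.5°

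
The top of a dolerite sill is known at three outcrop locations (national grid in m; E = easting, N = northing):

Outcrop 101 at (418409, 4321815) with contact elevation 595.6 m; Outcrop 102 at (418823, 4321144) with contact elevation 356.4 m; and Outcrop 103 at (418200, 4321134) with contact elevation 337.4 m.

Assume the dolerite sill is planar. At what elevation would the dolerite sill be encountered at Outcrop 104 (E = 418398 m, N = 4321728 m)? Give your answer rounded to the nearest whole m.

Let the plane be z = a·E + b·N + c.
Outcrop 102−Outcrop 101: 414a − 671b = −239.2;  Outcrop 103−Outcrop 101: −209a − 681b = −258.2.
Solving gives a = 0.02453260, b = 0.37161922.
Then c = 595.6 − a·418409 − b·4321815 = −1615738.57.
At (418398, 4321728): z = 10264.4 + 1606037.2 − 1615738.57 = 563.0 m.

563 m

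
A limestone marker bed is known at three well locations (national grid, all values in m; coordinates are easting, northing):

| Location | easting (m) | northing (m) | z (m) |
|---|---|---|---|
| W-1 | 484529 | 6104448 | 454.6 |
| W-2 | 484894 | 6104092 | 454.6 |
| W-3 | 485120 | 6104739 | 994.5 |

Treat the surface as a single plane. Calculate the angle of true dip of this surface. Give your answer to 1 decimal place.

41.0°

Let the plane be z = a·easting + b·northing + c.
W-2−W-1: 365a − 356b = 0;  W-3−W-1: 591a + 291b = 539.9.
Solving gives a = 0.60707, b = 0.62242.
Gradient magnitude |∇z| = √(a² + b²) = √(0.36853 + 0.38740) = 0.86944.
True dip = arctan(0.86944) = 41.0°, dipping toward SW (azimuth ≈ 224°).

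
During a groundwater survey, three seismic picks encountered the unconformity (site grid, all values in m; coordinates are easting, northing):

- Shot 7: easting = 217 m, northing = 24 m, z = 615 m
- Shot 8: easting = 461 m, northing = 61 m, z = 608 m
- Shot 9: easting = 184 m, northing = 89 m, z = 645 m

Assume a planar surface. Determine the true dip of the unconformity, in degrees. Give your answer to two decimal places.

Two edge vectors: Shot 7→Shot 8 = (244, 37, -7), Shot 7→Shot 9 = (-33, 65, 30).
Normal n = (Shot 7→Shot 8) × (Shot 7→Shot 9) = (1565, -7089, 17081).
So ∂z/∂easting = −n_x/n_z = −0.09162 and ∂z/∂northing = −n_y/n_z = 0.41502.
Gradient magnitude |∇z| = √(a² + b²) = √(0.00839 + 0.17224) = 0.42502.
True dip = arctan(0.42502) = 23.03°, dipping toward SSE (azimuth ≈ 168°).

23.03°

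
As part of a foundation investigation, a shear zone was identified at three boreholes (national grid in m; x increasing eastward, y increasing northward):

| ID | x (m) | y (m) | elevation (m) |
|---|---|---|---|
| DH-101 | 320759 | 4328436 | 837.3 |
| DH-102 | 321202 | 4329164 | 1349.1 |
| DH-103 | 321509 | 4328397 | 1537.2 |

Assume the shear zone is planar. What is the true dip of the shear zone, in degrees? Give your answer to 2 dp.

Let the plane be z = a·x + b·y + c.
DH-102−DH-101: 443a + 728b = 511.8;  DH-103−DH-101: 750a − 39b = 699.9.
Solving gives a = 0.94001, b = 0.13101.
Gradient magnitude |∇z| = √(a² + b²) = √(0.88362 + 0.01716) = 0.94910.
True dip = arctan(0.94910) = 43.50°, dipping toward W (azimuth ≈ 262°).

43.50°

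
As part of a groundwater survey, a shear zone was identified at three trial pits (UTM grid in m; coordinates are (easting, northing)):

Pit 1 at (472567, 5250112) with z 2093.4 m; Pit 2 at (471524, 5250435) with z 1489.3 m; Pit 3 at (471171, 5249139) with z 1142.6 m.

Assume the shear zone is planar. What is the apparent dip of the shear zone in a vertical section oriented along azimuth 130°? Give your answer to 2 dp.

21.93°

Two edge vectors: Pit 1→Pit 2 = (-1043, 323, -604.1), Pit 1→Pit 3 = (-1396, -973, -950.8).
Normal n = (Pit 1→Pit 2) × (Pit 1→Pit 3) = (-894897.7, -148360.8, 1465747).
So ∂z/∂E = −n_x/n_z = 0.61054 and ∂z/∂N = −n_y/n_z = 0.10122.
Unit vector along 130° is (sin 130°, cos 130°) = (0.7660, -0.6428).
Slope in that direction = a·(0.7660) + b·(-0.6428) = 0.40264.
Apparent dip = arctan|0.40264| = 21.93° (true dip is 31.8°, so apparent ≤ true as expected).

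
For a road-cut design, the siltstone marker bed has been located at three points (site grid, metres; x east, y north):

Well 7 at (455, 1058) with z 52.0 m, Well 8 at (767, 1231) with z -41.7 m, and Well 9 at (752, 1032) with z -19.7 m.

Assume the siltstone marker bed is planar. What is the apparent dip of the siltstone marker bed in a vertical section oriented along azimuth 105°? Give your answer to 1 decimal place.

Two edge vectors: Well 7→Well 8 = (312, 173, -93.7), Well 7→Well 9 = (297, -26, -71.7).
Normal n = (Well 7→Well 8) × (Well 7→Well 9) = (-14840.3, -5458.5, -59493).
So ∂z/∂x = −n_x/n_z = −0.24945 and ∂z/∂y = −n_y/n_z = −0.09175.
Unit vector along 105° is (sin 105°, cos 105°) = (0.9659, -0.2588).
Slope in that direction = a·(0.9659) + b·(-0.2588) = −0.21720.
Apparent dip = arctan|0.21720| = 12.3° (true dip is 14.9°, so apparent ≤ true as expected).

12.3°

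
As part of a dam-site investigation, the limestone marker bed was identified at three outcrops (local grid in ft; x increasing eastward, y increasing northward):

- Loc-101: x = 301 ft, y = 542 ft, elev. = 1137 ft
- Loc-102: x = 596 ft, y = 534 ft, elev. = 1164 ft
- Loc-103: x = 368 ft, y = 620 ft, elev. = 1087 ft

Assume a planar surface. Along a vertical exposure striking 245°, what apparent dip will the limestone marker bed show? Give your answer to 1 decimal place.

13.0°

Let the plane be z = a·x + b·y + c.
Loc-102−Loc-101: 295a − 8b = 27;  Loc-103−Loc-101: 67a + 78b = −50.
Solving gives a = 0.07245, b = −0.70326.
Unit vector along 245° is (sin 245°, cos 245°) = (-0.9063, -0.4226).
Slope in that direction = a·(-0.9063) + b·(-0.4226) = 0.23155.
Apparent dip = arctan|0.23155| = 13.0° (true dip is 35.3°, so apparent ≤ true as expected).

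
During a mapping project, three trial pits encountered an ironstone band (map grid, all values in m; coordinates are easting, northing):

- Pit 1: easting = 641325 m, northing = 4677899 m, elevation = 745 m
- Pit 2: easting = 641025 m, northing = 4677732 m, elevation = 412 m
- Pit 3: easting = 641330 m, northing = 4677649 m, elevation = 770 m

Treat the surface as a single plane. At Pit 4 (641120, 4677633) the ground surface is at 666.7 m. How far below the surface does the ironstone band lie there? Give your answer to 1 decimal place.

137.6 m

Let the plane be z = a·easting + b·northing + c.
Pit 2−Pit 1: −300a − 167b = −333;  Pit 3−Pit 1: 5a − 250b = 25.
Solving gives a = 1.152831806, b = −0.076943364.
Then c = 745 − a·641325 − b·4677899 = −378661.57.
At (641120, 4677633): z_contact = 739103.53 − 359912.82 − 378661.57 = 529.14 m.
Depth below ground = 666.7 − 529.14 = 137.6 m.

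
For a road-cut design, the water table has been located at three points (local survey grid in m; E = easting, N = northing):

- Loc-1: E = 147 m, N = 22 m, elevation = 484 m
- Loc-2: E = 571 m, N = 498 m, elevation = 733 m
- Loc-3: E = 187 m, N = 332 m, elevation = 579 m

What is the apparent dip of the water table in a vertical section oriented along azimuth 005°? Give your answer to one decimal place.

16.4°

Two edge vectors: Loc-1→Loc-2 = (424, 476, 249), Loc-1→Loc-3 = (40, 310, 95).
Normal n = (Loc-1→Loc-2) × (Loc-1→Loc-3) = (-31970, -30320, 112400).
So ∂z/∂E = −n_x/n_z = 0.28443 and ∂z/∂N = −n_y/n_z = 0.26975.
Unit vector along 005° is (sin 5°, cos 5°) = (0.0872, 0.9962).
Slope in that direction = a·(0.0872) + b·(0.9962) = 0.29351.
Apparent dip = arctan|0.29351| = 16.4° (true dip is 21.4°, so apparent ≤ true as expected).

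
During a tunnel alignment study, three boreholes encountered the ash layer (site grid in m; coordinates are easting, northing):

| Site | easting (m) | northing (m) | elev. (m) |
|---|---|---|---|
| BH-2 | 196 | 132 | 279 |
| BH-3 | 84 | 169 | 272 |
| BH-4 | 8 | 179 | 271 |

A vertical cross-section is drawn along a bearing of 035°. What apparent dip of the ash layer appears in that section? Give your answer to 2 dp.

Two edge vectors: BH-2→BH-3 = (-112, 37, -7), BH-2→BH-4 = (-188, 47, -8).
Normal n = (BH-2→BH-3) × (BH-2→BH-4) = (33, 420, 1692).
So ∂z/∂easting = −n_x/n_z = −0.01950 and ∂z/∂northing = −n_y/n_z = −0.24823.
Unit vector along 035° is (sin 35°, cos 35°) = (0.5736, 0.8192).
Slope in that direction = a·(0.5736) + b·(0.8192) = −0.21452.
Apparent dip = arctan|0.21452| = 12.11° (true dip is 14.0°, so apparent ≤ true as expected).

12.11°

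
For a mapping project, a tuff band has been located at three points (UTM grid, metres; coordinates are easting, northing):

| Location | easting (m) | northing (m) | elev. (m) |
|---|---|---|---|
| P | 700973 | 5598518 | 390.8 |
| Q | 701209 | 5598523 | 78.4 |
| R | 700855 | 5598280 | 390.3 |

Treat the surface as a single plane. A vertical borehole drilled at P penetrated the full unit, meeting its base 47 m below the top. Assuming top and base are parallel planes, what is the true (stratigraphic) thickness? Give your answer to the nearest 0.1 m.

26.1 m

Let the plane be z = a·easting + b·northing + c.
Q−P: 236a + 5b = −312.4;  R−P: −118a − 238b = −0.5.
Solving gives a = −1.33783, b = 0.66539.
|∇z| = √(a²+b²) = 1.49416, so dip δ = arctan(1.49416) = 56.21°.
True thickness = vertical thickness × cos δ = 47 × cos 56.21° = 26.1 m.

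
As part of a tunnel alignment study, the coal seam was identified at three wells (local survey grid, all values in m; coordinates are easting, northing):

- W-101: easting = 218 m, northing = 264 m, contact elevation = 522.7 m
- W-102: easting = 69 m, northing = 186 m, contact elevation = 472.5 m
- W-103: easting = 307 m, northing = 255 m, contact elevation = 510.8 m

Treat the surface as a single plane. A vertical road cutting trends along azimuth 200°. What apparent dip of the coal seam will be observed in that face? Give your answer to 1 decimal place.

Two edge vectors: W-101→W-102 = (-149, -78, -50.2), W-101→W-103 = (89, -9, -11.9).
Normal n = (W-101→W-102) × (W-101→W-103) = (476.4, -6240.9, 8283).
So ∂z/∂easting = −n_x/n_z = −0.05752 and ∂z/∂northing = −n_y/n_z = 0.75346.
Unit vector along 200° is (sin 200°, cos 200°) = (-0.3420, -0.9397).
Slope in that direction = a·(-0.3420) + b·(-0.9397) = −0.68835.
Apparent dip = arctan|0.68835| = 34.5° (true dip is 37.1°, so apparent ≤ true as expected).

34.5°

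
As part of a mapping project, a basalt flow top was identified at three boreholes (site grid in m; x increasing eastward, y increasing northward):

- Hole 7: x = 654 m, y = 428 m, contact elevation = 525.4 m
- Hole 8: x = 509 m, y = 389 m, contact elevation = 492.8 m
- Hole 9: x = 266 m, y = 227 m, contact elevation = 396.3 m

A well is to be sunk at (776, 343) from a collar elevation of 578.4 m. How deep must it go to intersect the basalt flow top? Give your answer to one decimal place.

76.6 m

Let the plane be z = a·x + b·y + c.
Hole 8−Hole 7: −145a − 39b = −32.6;  Hole 9−Hole 7: −388a − 201b = −129.1.
Solving gives a = 0.10831, b = 0.43322.
Then c = 525.4 − a·654 − b·428 = 269.15.
At (776, 343): z_contact = 84.05 + 148.59 + 269.15 = 501.79 m.
Depth below ground = 578.4 − 501.79 = 76.6 m.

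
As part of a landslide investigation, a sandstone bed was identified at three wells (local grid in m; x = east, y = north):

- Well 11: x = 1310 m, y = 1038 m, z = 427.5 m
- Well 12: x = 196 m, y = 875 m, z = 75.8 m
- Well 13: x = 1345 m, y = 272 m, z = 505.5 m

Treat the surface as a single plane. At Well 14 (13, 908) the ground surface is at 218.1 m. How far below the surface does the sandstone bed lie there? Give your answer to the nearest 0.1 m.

Two edge vectors: Well 11→Well 12 = (-1114, -163, -351.7), Well 11→Well 13 = (35, -766, 78).
Normal n = (Well 11→Well 12) × (Well 11→Well 13) = (-282116.2, 74582.5, 859029).
So ∂z/∂x = −n_x/n_z = 0.328413 and ∂z/∂y = −n_y/n_z = −0.086822.
Intercept c from Well 11: 427.5 − 430.22 + 90.12 = 87.40.
At (13, 908): z_contact = 4.27 − 78.83 + 87.40 = 12.84 m.
Depth below ground = 218.1 − 12.84 = 205.3 m.

205.3 m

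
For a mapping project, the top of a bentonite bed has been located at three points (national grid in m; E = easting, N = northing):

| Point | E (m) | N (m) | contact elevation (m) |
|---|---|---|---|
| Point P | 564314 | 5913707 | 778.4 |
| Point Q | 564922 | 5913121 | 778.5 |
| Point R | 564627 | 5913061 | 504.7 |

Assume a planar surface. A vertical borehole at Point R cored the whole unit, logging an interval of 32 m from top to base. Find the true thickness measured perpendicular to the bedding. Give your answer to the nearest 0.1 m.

Let the plane be z = a·E + b·N + c.
Point Q−Point P: 608a − 586b = 0.1;  Point R−Point P: 313a − 646b = −273.7.
Solving gives a = 0.76643, b = 0.79504.
|∇z| = √(a²+b²) = 1.10431, so dip δ = arctan(1.10431) = 47.84°.
True thickness = vertical thickness × cos δ = 32 × cos 47.84° = 21.5 m.

21.5 m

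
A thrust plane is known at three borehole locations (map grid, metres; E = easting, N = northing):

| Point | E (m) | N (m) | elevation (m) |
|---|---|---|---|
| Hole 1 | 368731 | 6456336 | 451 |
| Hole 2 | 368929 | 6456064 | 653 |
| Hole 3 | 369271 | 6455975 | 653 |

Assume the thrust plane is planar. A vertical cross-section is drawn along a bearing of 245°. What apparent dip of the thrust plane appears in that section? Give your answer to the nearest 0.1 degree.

Two edge vectors: Hole 1→Hole 2 = (198, -272, 202), Hole 1→Hole 3 = (540, -361, 202).
Normal n = (Hole 1→Hole 2) × (Hole 1→Hole 3) = (17978, 69084, 75402).
So ∂z/∂E = −n_x/n_z = −0.23843 and ∂z/∂N = −n_y/n_z = −0.91621.
Unit vector along 245° is (sin 245°, cos 245°) = (-0.9063, -0.4226).
Slope in that direction = a·(-0.9063) + b·(-0.4226) = 0.60330.
Apparent dip = arctan|0.60330| = 31.1° (true dip is 43.4°, so apparent ≤ true as expected).

31.1°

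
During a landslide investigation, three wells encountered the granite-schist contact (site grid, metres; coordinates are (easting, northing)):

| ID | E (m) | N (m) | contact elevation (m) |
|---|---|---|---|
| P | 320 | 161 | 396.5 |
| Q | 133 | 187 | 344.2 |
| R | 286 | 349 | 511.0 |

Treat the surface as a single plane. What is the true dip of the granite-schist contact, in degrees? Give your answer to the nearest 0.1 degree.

Let the plane be z = a·E + b·N + c.
Q−P: −187a + 26b = −52.3;  R−P: −34a + 188b = 114.5.
Solving gives a = 0.37376, b = 0.67664.
Gradient magnitude |∇z| = √(a² + b²) = √(0.13969 + 0.45784) = 0.77300.
True dip = arctan(0.77300) = 37.7°, dipping toward SSW (azimuth ≈ 209°).

37.7°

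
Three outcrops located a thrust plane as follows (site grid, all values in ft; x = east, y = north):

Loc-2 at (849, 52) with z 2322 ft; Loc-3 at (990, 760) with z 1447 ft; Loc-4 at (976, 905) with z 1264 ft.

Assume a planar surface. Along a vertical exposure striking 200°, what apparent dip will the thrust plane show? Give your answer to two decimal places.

Two edge vectors: Loc-2→Loc-3 = (141, 708, -875), Loc-2→Loc-4 = (127, 853, -1058).
Normal n = (Loc-2→Loc-3) × (Loc-2→Loc-4) = (-2689, 38053, 30357).
So ∂z/∂x = −n_x/n_z = 0.08858 and ∂z/∂y = −n_y/n_z = −1.25352.
Unit vector along 200° is (sin 200°, cos 200°) = (-0.3420, -0.9397).
Slope in that direction = a·(-0.3420) + b·(-0.9397) = 1.14762.
Apparent dip = arctan|1.14762| = 48.93° (true dip is 51.5°, so apparent ≤ true as expected).

48.93°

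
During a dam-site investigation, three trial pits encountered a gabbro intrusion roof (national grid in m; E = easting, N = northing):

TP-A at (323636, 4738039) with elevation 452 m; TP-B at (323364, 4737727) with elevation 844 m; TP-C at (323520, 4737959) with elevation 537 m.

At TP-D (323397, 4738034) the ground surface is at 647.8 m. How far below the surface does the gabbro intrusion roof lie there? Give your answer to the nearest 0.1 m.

Two edge vectors: TP-A→TP-B = (-272, -312, 392), TP-A→TP-C = (-116, -80, 85).
Normal n = (TP-A→TP-B) × (TP-A→TP-C) = (4840, -22352, -14432).
So ∂z/∂E = −n_x/n_z = 0.335365854 and ∂z/∂N = −n_y/n_z = −1.548780488.
Intercept c from TP-A: 452 − 108536.46 + 7338182.35 = 7230097.89.
At (323397, 4738034): z_contact = 108456.31 − 7338174.61 + 7230097.89 = 379.59 m.
Depth below ground = 647.8 − 379.59 = 268.2 m.

268.2 m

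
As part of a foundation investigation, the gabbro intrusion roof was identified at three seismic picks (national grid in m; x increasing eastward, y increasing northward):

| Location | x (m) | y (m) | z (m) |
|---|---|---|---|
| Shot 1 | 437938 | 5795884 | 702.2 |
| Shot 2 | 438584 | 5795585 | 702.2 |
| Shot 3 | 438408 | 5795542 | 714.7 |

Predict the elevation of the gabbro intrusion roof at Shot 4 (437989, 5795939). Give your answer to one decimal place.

Two edge vectors: Shot 1→Shot 2 = (646, -299, 0), Shot 1→Shot 3 = (470, -342, 12.5).
Normal n = (Shot 1→Shot 2) × (Shot 1→Shot 3) = (-3737.5, -8075, -80402).
So ∂z/∂x = −n_x/n_z = −0.046485162 and ∂z/∂y = −n_y/n_z = −0.100432825.
Intercept c from Shot 1: 702.2 + 20357.62 + 582097.00 = 603156.82.
At (437989, 5795939): z = −20360.0 − 582102.5 + 603156.82 = 694.3 m.

694.3 m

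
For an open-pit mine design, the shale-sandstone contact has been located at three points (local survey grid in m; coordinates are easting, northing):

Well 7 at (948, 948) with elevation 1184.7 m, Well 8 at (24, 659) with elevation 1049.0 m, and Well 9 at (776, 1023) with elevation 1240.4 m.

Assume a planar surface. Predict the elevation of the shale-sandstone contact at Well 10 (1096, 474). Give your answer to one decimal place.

Let the plane be z = a·easting + b·northing + c.
Well 8−Well 7: −924a − 289b = −135.7;  Well 9−Well 7: −172a + 75b = 55.7.
Solving gives a = −0.049743, b = 0.628590.
Then c = 1184.7 − a·948 − b·948 = 635.95.
At (1096, 474): z = −54.5 + 298.0 + 635.95 = 879.4 m.

879.4 m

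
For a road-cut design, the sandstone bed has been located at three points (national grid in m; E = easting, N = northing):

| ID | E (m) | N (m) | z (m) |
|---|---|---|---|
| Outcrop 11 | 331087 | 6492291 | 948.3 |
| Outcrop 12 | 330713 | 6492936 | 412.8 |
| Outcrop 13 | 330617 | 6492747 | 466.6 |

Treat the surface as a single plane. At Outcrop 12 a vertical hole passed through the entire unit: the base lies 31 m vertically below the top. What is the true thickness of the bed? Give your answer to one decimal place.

25.0 m

Let the plane be z = a·E + b·N + c.
Outcrop 12−Outcrop 11: −374a + 645b = −535.5;  Outcrop 13−Outcrop 11: −470a + 456b = −481.7.
Solving gives a = 0.50155, b = −0.53941.
|∇z| = √(a²+b²) = 0.73656, so dip δ = arctan(0.73656) = 36.37°.
True thickness = vertical thickness × cos δ = 31 × cos 36.37° = 25.0 m.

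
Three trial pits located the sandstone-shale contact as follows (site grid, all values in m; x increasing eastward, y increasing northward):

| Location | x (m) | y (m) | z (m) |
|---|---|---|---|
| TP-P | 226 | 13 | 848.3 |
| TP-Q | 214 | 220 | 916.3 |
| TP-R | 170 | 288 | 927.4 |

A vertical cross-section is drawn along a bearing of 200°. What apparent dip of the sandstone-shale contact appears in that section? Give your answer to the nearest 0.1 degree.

Two edge vectors: TP-P→TP-Q = (-12, 207, 68), TP-P→TP-R = (-56, 275, 79.1).
Normal n = (TP-P→TP-Q) × (TP-P→TP-R) = (-2326.3, -2858.8, 8292).
So ∂z/∂x = −n_x/n_z = 0.28055 and ∂z/∂y = −n_y/n_z = 0.34477.
Unit vector along 200° is (sin 200°, cos 200°) = (-0.3420, -0.9397).
Slope in that direction = a·(-0.3420) + b·(-0.9397) = −0.41993.
Apparent dip = arctan|0.41993| = 22.8° (true dip is 24.0°, so apparent ≤ true as expected).

22.8°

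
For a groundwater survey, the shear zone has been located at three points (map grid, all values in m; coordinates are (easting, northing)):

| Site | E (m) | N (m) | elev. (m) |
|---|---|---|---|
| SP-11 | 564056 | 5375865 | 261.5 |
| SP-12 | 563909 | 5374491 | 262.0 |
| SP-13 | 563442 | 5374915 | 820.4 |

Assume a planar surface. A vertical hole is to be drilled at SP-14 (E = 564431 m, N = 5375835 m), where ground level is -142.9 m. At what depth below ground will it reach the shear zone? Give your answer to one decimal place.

Two edge vectors: SP-11→SP-12 = (-147, -1374, 0.5), SP-11→SP-13 = (-614, -950, 558.9).
Normal n = (SP-11→SP-12) × (SP-11→SP-13) = (-767453.6, 81851.3, -703986).
So ∂z/∂E = −n_x/n_z = −1.090154634 and ∂z/∂N = −n_y/n_z = 0.116268363.
Intercept c from SP-11: 261.5 + 614908.26 − 625043.02 = −9873.26.
At (564431, 5375835): z_contact = −615317.07 + 625039.54 − 9873.26 = -150.80 m.
Depth below ground = -142.9 − (-150.80) = 7.9 m.

7.9 m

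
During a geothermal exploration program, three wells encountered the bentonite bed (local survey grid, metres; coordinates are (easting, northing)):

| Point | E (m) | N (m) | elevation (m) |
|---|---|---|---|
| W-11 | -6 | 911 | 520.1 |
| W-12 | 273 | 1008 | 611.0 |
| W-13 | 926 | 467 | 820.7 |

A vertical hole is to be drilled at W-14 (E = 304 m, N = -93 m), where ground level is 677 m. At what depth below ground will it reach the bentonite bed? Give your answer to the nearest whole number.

Two edge vectors: W-11→W-12 = (279, 97, 90.9), W-11→W-13 = (932, -444, 300.6).
Normal n = (W-11→W-12) × (W-11→W-13) = (69517.8, 851.4, -214280).
So ∂z/∂E = −n_x/n_z = 0.32443 and ∂z/∂N = −n_y/n_z = 0.00397.
Intercept c from W-11: 520.1 + 1.95 − 3.62 = 518.43.
At (304, -93): z_contact = 98.6 − 0.4 + 518.43 = 616.7 m.
Depth below ground = 677 − 616.7 = 60 m.

60 m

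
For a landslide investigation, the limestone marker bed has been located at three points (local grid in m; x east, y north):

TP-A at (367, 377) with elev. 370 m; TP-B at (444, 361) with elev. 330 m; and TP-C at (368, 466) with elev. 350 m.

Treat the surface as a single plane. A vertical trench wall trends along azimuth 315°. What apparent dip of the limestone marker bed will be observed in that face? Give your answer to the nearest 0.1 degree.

13.8°

Let the plane be z = a·x + b·y + c.
TP-B−TP-A: 77a − 16b = −40;  TP-C−TP-A: 1a + 89b = −20.
Solving gives a = −0.56486, b = −0.21837.
Unit vector along 315° is (sin 315°, cos 315°) = (-0.7071, 0.7071).
Slope in that direction = a·(-0.7071) + b·(0.7071) = 0.24500.
Apparent dip = arctan|0.24500| = 13.8° (true dip is 31.2°, so apparent ≤ true as expected).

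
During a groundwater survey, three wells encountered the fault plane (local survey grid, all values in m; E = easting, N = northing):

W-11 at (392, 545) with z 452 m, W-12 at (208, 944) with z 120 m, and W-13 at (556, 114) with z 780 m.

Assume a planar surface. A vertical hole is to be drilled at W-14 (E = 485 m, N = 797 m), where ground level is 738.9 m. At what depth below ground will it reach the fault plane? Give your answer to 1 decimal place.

Two edge vectors: W-11→W-12 = (-184, 399, -332), W-11→W-13 = (164, -431, 328).
Normal n = (W-11→W-12) × (W-11→W-13) = (-12220, 5904, 13868).
So ∂z/∂E = −n_x/n_z = 0.88117 and ∂z/∂N = −n_y/n_z = −0.42573.
Intercept c from W-11: 452 − 345.42 + 232.02 = 338.61.
At (485, 797): z_contact = 427.37 − 339.31 + 338.61 = 426.66 m.
Depth below ground = 738.9 − 426.66 = 312.2 m.

312.2 m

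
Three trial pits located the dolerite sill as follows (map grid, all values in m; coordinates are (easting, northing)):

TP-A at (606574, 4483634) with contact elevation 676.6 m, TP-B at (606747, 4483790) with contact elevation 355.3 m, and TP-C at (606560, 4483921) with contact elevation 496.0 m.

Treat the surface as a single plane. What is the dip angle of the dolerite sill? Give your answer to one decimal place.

Two edge vectors: TP-A→TP-B = (173, 156, -321.3), TP-A→TP-C = (-14, 287, -180.6).
Normal n = (TP-A→TP-B) × (TP-A→TP-C) = (64039.5, 35742, 51835).
So ∂z/∂E = −n_x/n_z = −1.23545 and ∂z/∂N = −n_y/n_z = −0.68953.
Gradient magnitude |∇z| = √(a² + b²) = √(1.52633 + 0.47546) = 1.41485.
True dip = arctan(1.41485) = 54.7°, dipping toward ENE (azimuth ≈ 061°).

54.7°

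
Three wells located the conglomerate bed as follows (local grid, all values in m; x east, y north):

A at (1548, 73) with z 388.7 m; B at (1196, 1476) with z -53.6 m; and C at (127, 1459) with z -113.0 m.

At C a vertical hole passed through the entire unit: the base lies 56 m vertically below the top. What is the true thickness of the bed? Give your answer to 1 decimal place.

Let the plane be z = a·x + b·y + c.
B−A: −352a + 1403b = −442.3;  C−A: −1421a + 1386b = −501.7.
Solving gives a = 0.06034, b = −0.30011.
|∇z| = √(a²+b²) = 0.30612, so dip δ = arctan(0.30612) = 17.02°.
True thickness = vertical thickness × cos δ = 56 × cos 17.02° = 53.5 m.

53.5 m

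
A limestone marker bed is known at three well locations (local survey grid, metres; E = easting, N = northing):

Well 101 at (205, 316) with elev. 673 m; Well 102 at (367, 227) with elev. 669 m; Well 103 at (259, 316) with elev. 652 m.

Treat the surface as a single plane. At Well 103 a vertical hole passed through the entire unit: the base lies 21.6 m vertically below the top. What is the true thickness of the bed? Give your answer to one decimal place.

Let the plane be z = a·E + b·N + c.
Well 102−Well 101: 162a − 89b = −4;  Well 103−Well 101: 54a + 0b = −21.
Solving gives a = −0.38889, b = −0.66292.
|∇z| = √(a²+b²) = 0.76857, so dip δ = arctan(0.76857) = 37.54°.
True thickness = vertical thickness × cos δ = 21.6 × cos 37.54° = 17.1 m.

17.1 m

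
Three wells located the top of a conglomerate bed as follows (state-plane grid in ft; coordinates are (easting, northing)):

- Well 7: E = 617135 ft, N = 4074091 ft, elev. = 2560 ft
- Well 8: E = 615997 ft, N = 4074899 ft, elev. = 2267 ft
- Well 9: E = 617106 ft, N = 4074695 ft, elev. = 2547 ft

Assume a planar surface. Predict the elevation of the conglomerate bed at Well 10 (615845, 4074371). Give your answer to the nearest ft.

Let the plane be z = a·E + b·N + c.
Well 8−Well 7: −1138a + 808b = −293;  Well 9−Well 7: −29a + 604b = −13.
Solving gives a = 0.25073503, b = −0.00948458.
Then c = 2560 − a·617135 − b·4074091 = −113536.33.
At (615845, 4074371): z = 154413.9 − 38643.7 − 113536.33 = 2233.9 ft.

2234 ft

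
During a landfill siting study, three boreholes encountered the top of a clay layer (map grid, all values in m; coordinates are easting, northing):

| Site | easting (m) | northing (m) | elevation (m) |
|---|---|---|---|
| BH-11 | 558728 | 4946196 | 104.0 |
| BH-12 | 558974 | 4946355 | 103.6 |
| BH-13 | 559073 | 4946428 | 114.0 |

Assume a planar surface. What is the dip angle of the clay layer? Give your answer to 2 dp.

54.39°

Let the plane be z = a·easting + b·northing + c.
BH-12−BH-11: 246a + 159b = −0.4;  BH-13−BH-11: 345a + 232b = 10.
Solving gives a = −0.75904, b = 1.17185.
Gradient magnitude |∇z| = √(a² + b²) = √(0.57615 + 1.37324) = 1.39621.
True dip = arctan(1.39621) = 54.39°, dipping toward SSE (azimuth ≈ 147°).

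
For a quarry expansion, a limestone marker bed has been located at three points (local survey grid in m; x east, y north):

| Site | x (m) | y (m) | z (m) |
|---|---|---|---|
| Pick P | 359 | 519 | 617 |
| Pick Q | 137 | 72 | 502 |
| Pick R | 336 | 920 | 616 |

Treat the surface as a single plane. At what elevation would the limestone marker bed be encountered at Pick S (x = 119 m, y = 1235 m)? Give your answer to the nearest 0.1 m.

Let the plane be z = a·x + b·y + c.
Pick Q−Pick P: −222a − 447b = −115;  Pick R−Pick P: −23a + 401b = −1.
Solving gives a = 0.468888, b = 0.024400.
Then c = 617 − a·359 − b·519 = 436.01.
At (119, 1235): z = 55.8 + 30.1 + 436.01 = 521.9 m.

521.9 m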